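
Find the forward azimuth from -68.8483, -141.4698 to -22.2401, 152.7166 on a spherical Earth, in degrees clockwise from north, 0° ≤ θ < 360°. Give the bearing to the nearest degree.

Δλ = 152.7166 − -141.4698 = 294.1864°; wrapped into (−180°, 180°]: -65.8136°.
θ = atan2( sin Δλ · cos φ₂ , cos φ₁ · sin φ₂ − sin φ₁ · cos φ₂ · cos Δλ )
  = atan2(-0.84435, 0.21710) = -75.580° → normalised to [0°, 360°): 284.420°.

284°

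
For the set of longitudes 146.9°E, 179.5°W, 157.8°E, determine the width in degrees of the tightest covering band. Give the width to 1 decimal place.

Sort the longitudes: -179.5°, +146.9°, +157.8°.
Eastward gaps between consecutive values (wrapping around): 326.4°, 10.9°, 22.7°.
Largest gap = 326.4° ⇒ minimal covering band is its complement: 360° − 326.4° = 33.6°.
Band runs from +146.9° eastward to -179.5°, crossing the antimeridian.

33.6°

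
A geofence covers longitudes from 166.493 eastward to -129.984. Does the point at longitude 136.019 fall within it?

Band width going east from +166.493° to -129.984°: ((-129.984 − 166.493) mod 360) = 63.523°.
Offset of +136.019° east of the west edge: ((136.019 − 166.493) mod 360) = 329.526°.
329.526° > 63.523° ⇒ outside.

No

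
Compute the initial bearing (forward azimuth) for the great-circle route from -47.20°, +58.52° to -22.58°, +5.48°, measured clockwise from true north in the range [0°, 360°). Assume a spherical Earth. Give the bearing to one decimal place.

281.2°

Δλ = 5.48 − 58.52 = -53.04°.
θ = atan2( sin Δλ · cos φ₂ , cos φ₁ · sin φ₂ − sin φ₁ · cos φ₂ · cos Δλ )
  = atan2(-0.73780, 0.14646) = -78.773° → normalised to [0°, 360°): 281.227°.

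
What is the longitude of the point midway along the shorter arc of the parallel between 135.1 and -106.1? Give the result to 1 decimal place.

Signed shortest Δλ from +135.1° to -106.1° is +118.8°.
Midpoint longitude = +135.1° + (+118.8°)/2 = +135.1° + 59.4° = +194.5°.
Normalise into (−180°, 180°]: -165.5°.
(The naïve average (+135.1 + -106.1)/2 = 14.5° is on the wrong side of the globe.)

-165.5°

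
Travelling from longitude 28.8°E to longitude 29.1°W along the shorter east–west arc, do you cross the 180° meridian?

Signed shortest Δλ = ((-29.1 − 28.8 + 180) mod 360) − 180 = -57.9°.
Going west by 57.9° from +28.8° reaches -29.1° without touching 180°.

No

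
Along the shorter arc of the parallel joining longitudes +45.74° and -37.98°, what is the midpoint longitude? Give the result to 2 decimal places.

Signed shortest Δλ from +45.74° to -37.98° is -83.72°.
Midpoint longitude = +45.74° + (-83.72°)/2 = +45.74° − 41.86° = +3.88°.

+3.88°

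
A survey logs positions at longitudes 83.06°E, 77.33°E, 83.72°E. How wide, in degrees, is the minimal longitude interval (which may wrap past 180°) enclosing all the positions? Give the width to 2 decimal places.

Sort the longitudes: +77.33°, +83.06°, +83.72°.
Eastward gaps between consecutive values (wrapping around): 5.73°, 0.66°, 353.61°.
Largest gap = 353.61° ⇒ minimal covering band is its complement: 360° − 353.61° = 6.39°.
Band runs from +77.33° eastward to +83.72°.

6.39°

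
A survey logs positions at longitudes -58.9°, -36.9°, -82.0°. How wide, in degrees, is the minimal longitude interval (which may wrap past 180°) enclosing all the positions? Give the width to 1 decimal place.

Sort the longitudes: -82.0°, -58.9°, -36.9°.
Eastward gaps between consecutive values (wrapping around): 23.1°, 22.0°, 314.9°.
Largest gap = 314.9° ⇒ minimal covering band is its complement: 360° − 314.9° = 45.1°.
Band runs from -82.0° eastward to -36.9°.

45.1°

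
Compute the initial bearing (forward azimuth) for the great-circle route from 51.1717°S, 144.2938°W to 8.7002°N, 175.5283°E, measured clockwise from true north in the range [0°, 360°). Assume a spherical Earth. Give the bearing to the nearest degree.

317°

Δλ = 175.5283 − -144.2938 = 319.8221°; wrapped into (−180°, 180°]: -40.1779°.
θ = atan2( sin Δλ · cos φ₂ , cos φ₁ · sin φ₂ − sin φ₁ · cos φ₂ · cos Δλ )
  = atan2(-0.63774, 0.68320) = -43.029° → normalised to [0°, 360°): 316.971°.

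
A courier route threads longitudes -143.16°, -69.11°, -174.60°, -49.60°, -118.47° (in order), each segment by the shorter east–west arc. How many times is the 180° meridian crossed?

Leg 1: -143.16° → -69.11°, shortest Δλ = 74.05° (east) — does not cross 180°.
Leg 2: -69.11° → -174.60°, shortest Δλ = -105.49° (west) — does not cross 180°.
Leg 3: -174.60° → -49.60°, shortest Δλ = 125.0° (east) — does not cross 180°.
Leg 4: -49.60° → -118.47°, shortest Δλ = -68.87° (west) — does not cross 180°.
Total crossings: 0.

0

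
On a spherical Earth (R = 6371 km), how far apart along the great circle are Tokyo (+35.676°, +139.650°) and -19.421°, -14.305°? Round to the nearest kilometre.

16892 km

Δλ = -14.305 − 139.650 = -153.955°.
Δφ = -19.421 − 35.676 = -55.097°.
a = sin²(Δφ/2) + cos φ₁ · cos φ₂ · sin²(Δλ/2) = 0.941113.
c = 2·atan2(√a, √(1−a)) = 2.65137 rad → d = 6371·c ≈ 16891.86 km.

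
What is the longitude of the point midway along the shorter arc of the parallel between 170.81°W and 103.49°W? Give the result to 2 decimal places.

137.15°W

Signed shortest Δλ from -170.81° to -103.49° is +67.32°.
Midpoint longitude = -170.81° + (+67.32°)/2 = -170.81° + 33.66° = -137.15°.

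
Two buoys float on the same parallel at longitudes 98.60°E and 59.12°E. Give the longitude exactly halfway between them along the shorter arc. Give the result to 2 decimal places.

Signed shortest Δλ from +98.60° to +59.12° is -39.48°.
Midpoint longitude = +98.60° + (-39.48°)/2 = +98.60° − 19.74° = +78.86°.

78.86°E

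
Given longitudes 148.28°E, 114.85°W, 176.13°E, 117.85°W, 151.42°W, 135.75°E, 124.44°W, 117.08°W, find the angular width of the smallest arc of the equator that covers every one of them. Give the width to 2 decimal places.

Sort the longitudes: -151.42°, -124.44°, -117.85°, -117.08°, -114.85°, +135.75°, +148.28°, +176.13°.
Eastward gaps between consecutive values (wrapping around): 26.98°, 6.59°, 0.77°, 2.23°, 250.60°, 12.53°, 27.85°, 32.45°.
Largest gap = 250.60° ⇒ minimal covering band is its complement: 360° − 250.60° = 109.40°.
Band runs from +135.75° eastward to -114.85°, crossing the antimeridian.

109.40°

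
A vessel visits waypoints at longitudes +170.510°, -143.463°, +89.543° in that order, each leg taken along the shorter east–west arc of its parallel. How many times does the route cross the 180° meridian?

Leg 1: +170.510° → -143.463°, shortest Δλ = 46.027° (east) — crosses 180°.
Leg 2: -143.463° → +89.543°, shortest Δλ = -126.994° (west) — crosses 180°.
Total crossings: 2.

2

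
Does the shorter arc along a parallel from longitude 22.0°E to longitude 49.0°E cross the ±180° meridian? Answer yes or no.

No

Signed shortest Δλ = ((49.0 − 22.0 + 180) mod 360) − 180 = 27.0°.
Going east by 27.0° from +22.0° reaches +49.0° without touching 180°.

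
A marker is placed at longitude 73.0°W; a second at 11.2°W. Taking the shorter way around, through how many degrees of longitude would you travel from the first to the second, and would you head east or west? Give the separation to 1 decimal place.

61.8° east

Raw difference: -11.2 − -73.0 = 61.8°.
Normalise into (−180°, 180°]: 61.8° stays 61.8°.
Positive ⇒ the second point lies to the east; separation 61.8°.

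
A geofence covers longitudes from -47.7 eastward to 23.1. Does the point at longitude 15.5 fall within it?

Band width going east from -47.7° to +23.1°: ((23.1 − -47.7) mod 360) = 70.8°.
Offset of +15.5° east of the west edge: ((15.5 − -47.7) mod 360) = 63.2°.
63.2° ≤ 70.8° ⇒ inside.

Yes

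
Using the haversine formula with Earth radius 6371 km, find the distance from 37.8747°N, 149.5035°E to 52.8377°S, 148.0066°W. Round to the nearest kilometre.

11743 km

Δλ = -148.0066 − 149.5035 = -297.5101°; wrapped into (−180°, 180°]: 62.4899°.
Δφ = -52.8377 − 37.8747 = -90.7124°.
a = sin²(Δφ/2) + cos φ₁ · cos φ₂ · sin²(Δλ/2) = 0.634507.
c = 2·atan2(√a, √(1−a)) = 1.84316 rad → d = 6371·c ≈ 11742.80 km.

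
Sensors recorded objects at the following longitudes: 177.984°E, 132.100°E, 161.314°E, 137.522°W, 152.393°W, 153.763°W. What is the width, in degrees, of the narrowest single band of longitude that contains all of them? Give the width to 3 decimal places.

Sort the longitudes: -153.763°, -152.393°, -137.522°, +132.100°, +161.314°, +177.984°.
Eastward gaps between consecutive values (wrapping around): 1.370°, 14.871°, 269.622°, 29.214°, 16.670°, 28.253°.
Largest gap = 269.622° ⇒ minimal covering band is its complement: 360° − 269.622° = 90.378°.
Band runs from +132.100° eastward to -137.522°, crossing the antimeridian.

90.378°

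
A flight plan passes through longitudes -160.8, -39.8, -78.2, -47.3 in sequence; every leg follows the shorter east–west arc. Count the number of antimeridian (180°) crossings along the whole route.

Leg 1: -160.8° → -39.8°, shortest Δλ = 121.0° (east) — does not cross 180°.
Leg 2: -39.8° → -78.2°, shortest Δλ = -38.4° (west) — does not cross 180°.
Leg 3: -78.2° → -47.3°, shortest Δλ = 30.9° (east) — does not cross 180°.
Total crossings: 0.

0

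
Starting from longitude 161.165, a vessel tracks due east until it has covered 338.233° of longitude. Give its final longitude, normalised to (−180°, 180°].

Start at +161.165°; shift +338.233° → +499.398°.
+499.398° lies outside (−180°, 180°]; subtract 360° → +139.398°.

+139.398°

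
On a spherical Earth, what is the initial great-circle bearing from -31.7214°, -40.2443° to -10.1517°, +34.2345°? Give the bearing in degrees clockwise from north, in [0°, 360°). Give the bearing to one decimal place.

90.7°

Δλ = 34.2345 − -40.2443 = 74.4788°.
θ = atan2( sin Δλ · cos φ₂ , cos φ₁ · sin φ₂ − sin φ₁ · cos φ₂ · cos Δλ )
  = atan2(0.94845, -0.01143) = 90.690° → normalised to [0°, 360°): 90.690°.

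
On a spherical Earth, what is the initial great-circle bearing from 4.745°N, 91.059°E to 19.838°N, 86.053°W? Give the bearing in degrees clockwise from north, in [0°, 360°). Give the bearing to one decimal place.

353.5°

Δλ = -86.053 − 91.059 = -177.112°.
θ = atan2( sin Δλ · cos φ₂ , cos φ₁ · sin φ₂ − sin φ₁ · cos φ₂ · cos Δλ )
  = atan2(-0.04739, 0.41591) = -6.501° → normalised to [0°, 360°): 353.499°.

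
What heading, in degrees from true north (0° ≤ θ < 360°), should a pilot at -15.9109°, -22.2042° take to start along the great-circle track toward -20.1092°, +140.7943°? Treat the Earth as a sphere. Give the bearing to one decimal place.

154.5°

Δλ = 140.7943 − -22.2042 = 162.9985°.
θ = atan2( sin Δλ · cos φ₂ , cos φ₁ · sin φ₂ − sin φ₁ · cos φ₂ · cos Δλ )
  = atan2(0.27457, -0.57682) = 154.545° → normalised to [0°, 360°): 154.545°.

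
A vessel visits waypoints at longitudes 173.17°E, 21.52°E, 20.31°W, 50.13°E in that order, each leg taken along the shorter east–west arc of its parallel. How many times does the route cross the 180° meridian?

Leg 1: +173.17° → +21.52°, shortest Δλ = -151.65° (west) — does not cross 180°.
Leg 2: +21.52° → -20.31°, shortest Δλ = -41.83° (west) — does not cross 180°.
Leg 3: -20.31° → +50.13°, shortest Δλ = 70.44° (east) — does not cross 180°.
Total crossings: 0.

0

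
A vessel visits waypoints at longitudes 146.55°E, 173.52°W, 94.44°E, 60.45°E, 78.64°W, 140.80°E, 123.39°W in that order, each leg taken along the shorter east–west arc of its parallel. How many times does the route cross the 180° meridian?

4

Leg 1: +146.55° → -173.52°, shortest Δλ = 39.93° (east) — crosses 180°.
Leg 2: -173.52° → +94.44°, shortest Δλ = -92.04° (west) — crosses 180°.
Leg 3: +94.44° → +60.45°, shortest Δλ = -33.99° (west) — does not cross 180°.
Leg 4: +60.45° → -78.64°, shortest Δλ = -139.09° (west) — does not cross 180°.
Leg 5: -78.64° → +140.80°, shortest Δλ = -140.56° (west) — crosses 180°.
Leg 6: +140.80° → -123.39°, shortest Δλ = 95.81° (east) — crosses 180°.
Total crossings: 4.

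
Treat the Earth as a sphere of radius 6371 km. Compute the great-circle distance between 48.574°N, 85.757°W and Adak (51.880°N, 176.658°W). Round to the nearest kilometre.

6038 km

Δλ = -176.658 − -85.757 = -90.901°.
Δφ = 51.880 − 48.574 = 3.306°.
a = sin²(Δφ/2) + cos φ₁ · cos φ₂ · sin²(Δλ/2) = 0.208266.
c = 2·atan2(√a, √(1−a)) = 0.94780 rad → d = 6371·c ≈ 6038.46 km.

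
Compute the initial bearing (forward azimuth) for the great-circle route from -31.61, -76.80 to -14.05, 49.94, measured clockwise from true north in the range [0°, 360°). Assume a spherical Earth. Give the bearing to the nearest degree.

123°

Δλ = 49.94 − -76.80 = 126.74°.
θ = atan2( sin Δλ · cos φ₂ , cos φ₁ · sin φ₂ − sin φ₁ · cos φ₂ · cos Δλ )
  = atan2(0.77738, -0.51090) = 123.313° → normalised to [0°, 360°): 123.313°.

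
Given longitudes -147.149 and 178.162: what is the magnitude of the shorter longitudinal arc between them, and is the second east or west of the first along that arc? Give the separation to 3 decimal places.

Raw difference: 178.162 − -147.149 = 325.311°.
Normalise into (−180°, 180°]: 325.311° − 360° = -34.689°.
Negative ⇒ the second point lies to the west; separation 34.689°.

34.689° west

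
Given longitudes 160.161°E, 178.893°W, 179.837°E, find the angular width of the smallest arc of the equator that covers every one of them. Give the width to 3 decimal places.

Sort the longitudes: -178.893°, +160.161°, +179.837°.
Eastward gaps between consecutive values (wrapping around): 339.054°, 19.676°, 1.270°.
Largest gap = 339.054° ⇒ minimal covering band is its complement: 360° − 339.054° = 20.946°.
Band runs from +160.161° eastward to -178.893°, crossing the antimeridian.

20.946°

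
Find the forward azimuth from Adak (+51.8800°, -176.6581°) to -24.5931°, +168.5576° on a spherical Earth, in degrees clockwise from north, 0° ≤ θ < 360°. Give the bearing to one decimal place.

Δλ = 168.5576 − -176.6581 = 345.2157°; wrapped into (−180°, 180°]: -14.7843°.
θ = atan2( sin Δλ · cos φ₂ , cos φ₁ · sin φ₂ − sin φ₁ · cos φ₂ · cos Δλ )
  = atan2(-0.23203, -0.94858) = -166.255° → normalised to [0°, 360°): 193.745°.

193.7°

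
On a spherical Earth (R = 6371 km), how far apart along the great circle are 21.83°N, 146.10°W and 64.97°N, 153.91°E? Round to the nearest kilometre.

6423 km

Δλ = 153.91 − -146.10 = 300.01°; wrapped into (−180°, 180°]: -59.99°.
Δφ = 64.97 − 21.83 = 43.14°.
a = sin²(Δφ/2) + cos φ₁ · cos φ₂ · sin²(Δλ/2) = 0.233316.
c = 2·atan2(√a, √(1−a)) = 1.00822 rad → d = 6371·c ≈ 6423.37 km.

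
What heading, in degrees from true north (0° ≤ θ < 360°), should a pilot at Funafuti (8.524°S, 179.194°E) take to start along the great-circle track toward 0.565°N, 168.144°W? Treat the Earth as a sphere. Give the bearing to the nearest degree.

55°

Δλ = -168.144 − 179.194 = -347.338°; wrapped into (−180°, 180°]: 12.662°.
θ = atan2( sin Δλ · cos φ₂ , cos φ₁ · sin φ₂ − sin φ₁ · cos φ₂ · cos Δλ )
  = atan2(0.21919, 0.15436) = 54.845° → normalised to [0°, 360°): 54.845°.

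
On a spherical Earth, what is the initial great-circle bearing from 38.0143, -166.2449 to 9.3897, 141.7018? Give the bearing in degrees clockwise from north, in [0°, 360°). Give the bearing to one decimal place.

252.5°

Δλ = 141.7018 − -166.2449 = 307.9467°; wrapped into (−180°, 180°]: -52.0533°.
θ = atan2( sin Δλ · cos φ₂ , cos φ₁ · sin φ₂ − sin φ₁ · cos φ₂ · cos Δλ )
  = atan2(-0.77802, -0.24510) = -107.486° → normalised to [0°, 360°): 252.514°.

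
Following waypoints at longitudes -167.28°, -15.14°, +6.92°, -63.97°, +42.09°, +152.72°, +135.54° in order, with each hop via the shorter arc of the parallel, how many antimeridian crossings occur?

Leg 1: -167.28° → -15.14°, shortest Δλ = 152.14° (east) — does not cross 180°.
Leg 2: -15.14° → +6.92°, shortest Δλ = 22.06° (east) — does not cross 180°.
Leg 3: +6.92° → -63.97°, shortest Δλ = -70.89° (west) — does not cross 180°.
Leg 4: -63.97° → +42.09°, shortest Δλ = 106.06° (east) — does not cross 180°.
Leg 5: +42.09° → +152.72°, shortest Δλ = 110.63° (east) — does not cross 180°.
Leg 6: +152.72° → +135.54°, shortest Δλ = -17.18° (west) — does not cross 180°.
Total crossings: 0.

0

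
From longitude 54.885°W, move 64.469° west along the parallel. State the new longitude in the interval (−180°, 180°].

Start at -54.885°; shift −64.469° → -119.354°.
-119.354° already lies in (−180°, 180°].

119.354°W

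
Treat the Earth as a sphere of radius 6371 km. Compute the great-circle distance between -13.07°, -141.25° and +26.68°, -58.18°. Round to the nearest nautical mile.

Δλ = -58.18 − -141.25 = 83.07°.
Δφ = 26.68 − -13.07 = 39.75°.
a = sin²(Δφ/2) + cos φ₁ · cos φ₂ · sin²(Δλ/2) = 0.498261.
c = 2·atan2(√a, √(1−a)) = 1.56732 rad → d = 6371·c ≈ 9985.38 km ≈ 5391.68 nmi.

5392 nmi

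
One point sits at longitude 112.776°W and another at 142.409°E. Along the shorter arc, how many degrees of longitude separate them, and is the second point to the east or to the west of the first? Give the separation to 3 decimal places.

104.815° west

Raw difference: 142.409 − -112.776 = 255.185°.
Normalise into (−180°, 180°]: 255.185° − 360° = -104.815°.
Negative ⇒ the second point lies to the west; separation 104.815°.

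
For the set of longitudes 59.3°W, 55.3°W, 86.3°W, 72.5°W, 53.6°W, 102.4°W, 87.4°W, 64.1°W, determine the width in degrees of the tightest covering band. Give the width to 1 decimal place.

Sort the longitudes: -102.4°, -87.4°, -86.3°, -72.5°, -64.1°, -59.3°, -55.3°, -53.6°.
Eastward gaps between consecutive values (wrapping around): 15.0°, 1.1°, 13.8°, 8.4°, 4.8°, 4.0°, 1.7°, 311.2°.
Largest gap = 311.2° ⇒ minimal covering band is its complement: 360° − 311.2° = 48.8°.
Band runs from -102.4° eastward to -53.6°.

48.8°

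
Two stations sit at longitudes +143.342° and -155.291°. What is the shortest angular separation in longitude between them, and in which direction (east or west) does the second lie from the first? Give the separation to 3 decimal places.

61.367° east

Raw difference: -155.291 − 143.342 = -298.633°.
Normalise into (−180°, 180°]: -298.633° + 360° = 61.367°.
Positive ⇒ the second point lies to the east; separation 61.367°.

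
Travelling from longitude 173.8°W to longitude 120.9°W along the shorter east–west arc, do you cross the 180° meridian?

Signed shortest Δλ = ((-120.9 − -173.8 + 180) mod 360) − 180 = 52.9°.
Going east by 52.9° from -173.8° reaches -120.9° without touching 180°.

No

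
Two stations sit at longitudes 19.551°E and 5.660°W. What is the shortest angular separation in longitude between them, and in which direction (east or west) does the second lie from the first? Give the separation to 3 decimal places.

25.211° west

Raw difference: -5.660 − 19.551 = -25.211°.
Normalise into (−180°, 180°]: -25.211° stays -25.211°.
Negative ⇒ the second point lies to the west; separation 25.211°.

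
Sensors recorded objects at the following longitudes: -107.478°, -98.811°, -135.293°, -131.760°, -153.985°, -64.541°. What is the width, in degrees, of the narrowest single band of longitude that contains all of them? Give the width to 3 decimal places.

89.444°

Sort the longitudes: -153.985°, -135.293°, -131.760°, -107.478°, -98.811°, -64.541°.
Eastward gaps between consecutive values (wrapping around): 18.692°, 3.533°, 24.282°, 8.667°, 34.270°, 270.556°.
Largest gap = 270.556° ⇒ minimal covering band is its complement: 360° − 270.556° = 89.444°.
Band runs from -153.985° eastward to -64.541°.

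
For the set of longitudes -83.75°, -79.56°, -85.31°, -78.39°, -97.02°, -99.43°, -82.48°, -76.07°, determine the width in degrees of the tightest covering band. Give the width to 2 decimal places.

Sort the longitudes: -99.43°, -97.02°, -85.31°, -83.75°, -82.48°, -79.56°, -78.39°, -76.07°.
Eastward gaps between consecutive values (wrapping around): 2.41°, 11.71°, 1.56°, 1.27°, 2.92°, 1.17°, 2.32°, 336.64°.
Largest gap = 336.64° ⇒ minimal covering band is its complement: 360° − 336.64° = 23.36°.
Band runs from -99.43° eastward to -76.07°.

23.36°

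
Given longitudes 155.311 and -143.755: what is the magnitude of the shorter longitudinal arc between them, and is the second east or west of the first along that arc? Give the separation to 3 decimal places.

60.934° east

Raw difference: -143.755 − 155.311 = -299.066°.
Normalise into (−180°, 180°]: -299.066° + 360° = 60.934°.
Positive ⇒ the second point lies to the east; separation 60.934°.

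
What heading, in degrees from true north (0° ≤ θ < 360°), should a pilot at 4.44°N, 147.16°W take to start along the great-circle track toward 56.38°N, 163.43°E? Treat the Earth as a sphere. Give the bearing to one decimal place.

332.3°

Δλ = 163.43 − -147.16 = 310.59°; wrapped into (−180°, 180°]: -49.41°.
θ = atan2( sin Δλ · cos φ₂ , cos φ₁ · sin φ₂ − sin φ₁ · cos φ₂ · cos Δλ )
  = atan2(-0.42046, 0.80234) = -27.656° → normalised to [0°, 360°): 332.344°.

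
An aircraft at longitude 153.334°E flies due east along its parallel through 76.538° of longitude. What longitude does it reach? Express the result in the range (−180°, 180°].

Start at +153.334°; shift +76.538° → +229.872°.
+229.872° lies outside (−180°, 180°]; subtract 360° → -130.128°.

130.128°W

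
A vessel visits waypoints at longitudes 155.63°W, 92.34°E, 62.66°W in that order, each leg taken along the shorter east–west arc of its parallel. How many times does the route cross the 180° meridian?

1

Leg 1: -155.63° → +92.34°, shortest Δλ = -112.03° (west) — crosses 180°.
Leg 2: +92.34° → -62.66°, shortest Δλ = -155.0° (west) — does not cross 180°.
Total crossings: 1.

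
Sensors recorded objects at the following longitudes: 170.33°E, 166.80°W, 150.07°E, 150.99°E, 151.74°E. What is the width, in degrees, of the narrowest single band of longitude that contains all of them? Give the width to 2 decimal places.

Sort the longitudes: -166.80°, +150.07°, +150.99°, +151.74°, +170.33°.
Eastward gaps between consecutive values (wrapping around): 316.87°, 0.92°, 0.75°, 18.59°, 22.87°.
Largest gap = 316.87° ⇒ minimal covering band is its complement: 360° − 316.87° = 43.13°.
Band runs from +150.07° eastward to -166.80°, crossing the antimeridian.

43.13°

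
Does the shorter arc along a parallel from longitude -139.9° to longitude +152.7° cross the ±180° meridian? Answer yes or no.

Naïve |152.7 − -139.9| = 292.6° > 180°, so the shorter arc goes the other way round — across 180°.
Signed shortest Δλ = ((152.7 − -139.9 + 180) mod 360) − 180 = -67.4°.
Going west by 67.4° from -139.9° passes through 180° before reaching +152.7°.

Yes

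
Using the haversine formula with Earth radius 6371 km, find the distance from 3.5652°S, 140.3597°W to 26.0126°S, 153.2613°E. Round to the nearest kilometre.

Δλ = 153.2613 − -140.3597 = 293.6210°; wrapped into (−180°, 180°]: -66.3790°.
Δφ = -26.0126 − -3.5652 = -22.4474°.
a = sin²(Δφ/2) + cos φ₁ · cos φ₂ · sin²(Δλ/2) = 0.306665.
c = 2·atan2(√a, √(1−a)) = 1.17378 rad → d = 6371·c ≈ 7478.14 km.

7478 km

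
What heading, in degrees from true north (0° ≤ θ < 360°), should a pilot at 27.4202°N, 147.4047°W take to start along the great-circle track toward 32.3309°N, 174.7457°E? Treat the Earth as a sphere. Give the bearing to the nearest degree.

Δλ = 174.7457 − -147.4047 = 322.1504°; wrapped into (−180°, 180°]: -37.8496°.
θ = atan2( sin Δλ · cos φ₂ , cos φ₁ · sin φ₂ − sin φ₁ · cos φ₂ · cos Δλ )
  = atan2(-0.51847, 0.16746) = -72.100° → normalised to [0°, 360°): 287.900°.

288°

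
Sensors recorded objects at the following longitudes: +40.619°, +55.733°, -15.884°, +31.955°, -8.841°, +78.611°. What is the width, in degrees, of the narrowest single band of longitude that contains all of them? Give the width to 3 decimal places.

Sort the longitudes: -15.884°, -8.841°, +31.955°, +40.619°, +55.733°, +78.611°.
Eastward gaps between consecutive values (wrapping around): 7.043°, 40.796°, 8.664°, 15.114°, 22.878°, 265.505°.
Largest gap = 265.505° ⇒ minimal covering band is its complement: 360° − 265.505° = 94.495°.
Band runs from -15.884° eastward to +78.611°.

94.495°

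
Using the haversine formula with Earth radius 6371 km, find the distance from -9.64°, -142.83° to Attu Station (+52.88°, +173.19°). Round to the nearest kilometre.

Δλ = 173.19 − -142.83 = 316.02°; wrapped into (−180°, 180°]: -43.98°.
Δφ = 52.88 − -9.64 = 62.52°.
a = sin²(Δφ/2) + cos φ₁ · cos φ₂ · sin²(Δλ/2) = 0.352700.
c = 2·atan2(√a, √(1−a)) = 1.27176 rad → d = 6371·c ≈ 8102.38 km.

8102 km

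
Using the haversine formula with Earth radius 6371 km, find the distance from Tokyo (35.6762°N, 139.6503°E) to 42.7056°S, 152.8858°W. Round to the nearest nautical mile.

5980 nmi

Δλ = -152.8858 − 139.6503 = -292.5361°; wrapped into (−180°, 180°]: 67.4639°.
Δφ = -42.7056 − 35.6762 = -78.3818°.
a = sin²(Δφ/2) + cos φ₁ · cos φ₂ · sin²(Δλ/2) = 0.583381.
c = 2·atan2(√a, √(1−a)) = 1.73834 rad → d = 6371·c ≈ 11074.97 km ≈ 5980.01 nmi.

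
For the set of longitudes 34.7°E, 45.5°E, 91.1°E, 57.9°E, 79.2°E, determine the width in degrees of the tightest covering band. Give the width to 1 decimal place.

56.4°

Sort the longitudes: +34.7°, +45.5°, +57.9°, +79.2°, +91.1°.
Eastward gaps between consecutive values (wrapping around): 10.8°, 12.4°, 21.3°, 11.9°, 303.6°.
Largest gap = 303.6° ⇒ minimal covering band is its complement: 360° − 303.6° = 56.4°.
Band runs from +34.7° eastward to +91.1°.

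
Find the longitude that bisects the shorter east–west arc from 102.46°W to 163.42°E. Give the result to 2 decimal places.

149.52°W

Signed shortest Δλ from -102.46° to +163.42° is -94.12°.
Midpoint longitude = -102.46° + (-94.12°)/2 = -102.46° − 47.06° = -149.52°.
(The naïve average (-102.46 + +163.42)/2 = 30.48° is on the wrong side of the globe.)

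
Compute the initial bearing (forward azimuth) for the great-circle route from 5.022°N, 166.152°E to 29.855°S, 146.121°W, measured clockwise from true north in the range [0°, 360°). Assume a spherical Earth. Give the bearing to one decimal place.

Δλ = -146.121 − 166.152 = -312.273°; wrapped into (−180°, 180°]: 47.727°.
θ = atan2( sin Δλ · cos φ₂ , cos φ₁ · sin φ₂ − sin φ₁ · cos φ₂ · cos Δλ )
  = atan2(0.64175, -0.54696) = 130.441° → normalised to [0°, 360°): 130.441°.

130.4°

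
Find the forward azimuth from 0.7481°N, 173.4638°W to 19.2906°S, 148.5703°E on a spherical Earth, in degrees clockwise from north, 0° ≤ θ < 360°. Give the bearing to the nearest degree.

240°

Δλ = 148.5703 − -173.4638 = 322.0341°; wrapped into (−180°, 180°]: -37.9659°.
θ = atan2( sin Δλ · cos φ₂ , cos φ₁ · sin φ₂ − sin φ₁ · cos φ₂ · cos Δλ )
  = atan2(-0.58065, -0.34005) = -120.354° → normalised to [0°, 360°): 239.646°.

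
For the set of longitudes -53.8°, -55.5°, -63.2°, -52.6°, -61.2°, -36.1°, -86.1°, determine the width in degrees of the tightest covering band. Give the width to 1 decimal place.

50.0°

Sort the longitudes: -86.1°, -63.2°, -61.2°, -55.5°, -53.8°, -52.6°, -36.1°.
Eastward gaps between consecutive values (wrapping around): 22.9°, 2.0°, 5.7°, 1.7°, 1.2°, 16.5°, 310.0°.
Largest gap = 310.0° ⇒ minimal covering band is its complement: 360° − 310.0° = 50.0°.
Band runs from -86.1° eastward to -36.1°.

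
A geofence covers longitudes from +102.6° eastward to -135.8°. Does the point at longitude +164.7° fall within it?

Yes

Band width going east from +102.6° to -135.8°: ((-135.8 − 102.6) mod 360) = 121.6°.
Offset of +164.7° east of the west edge: ((164.7 − 102.6) mod 360) = 62.1°.
62.1° ≤ 121.6° ⇒ inside.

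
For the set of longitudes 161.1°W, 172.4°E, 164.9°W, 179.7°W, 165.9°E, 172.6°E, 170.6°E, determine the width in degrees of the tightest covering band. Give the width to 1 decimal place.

Sort the longitudes: -179.7°, -164.9°, -161.1°, +165.9°, +170.6°, +172.4°, +172.6°.
Eastward gaps between consecutive values (wrapping around): 14.8°, 3.8°, 327.0°, 4.7°, 1.8°, 0.2°, 7.7°.
Largest gap = 327.0° ⇒ minimal covering band is its complement: 360° − 327.0° = 33.0°.
Band runs from +165.9° eastward to -161.1°, crossing the antimeridian.

33.0°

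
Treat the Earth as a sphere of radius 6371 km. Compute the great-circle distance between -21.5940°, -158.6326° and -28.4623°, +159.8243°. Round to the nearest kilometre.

Δλ = 159.8243 − -158.6326 = 318.4569°; wrapped into (−180°, 180°]: -41.5431°.
Δφ = -28.4623 − -21.5940 = -6.8683°.
a = sin²(Δφ/2) + cos φ₁ · cos φ₂ · sin²(Δλ/2) = 0.106397.
c = 2·atan2(√a, √(1−a)) = 0.66453 rad → d = 6371·c ≈ 4233.74 km.

4234 km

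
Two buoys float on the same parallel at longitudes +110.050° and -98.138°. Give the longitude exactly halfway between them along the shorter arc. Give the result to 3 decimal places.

Signed shortest Δλ from +110.050° to -98.138° is +151.812°.
Midpoint longitude = +110.050° + (+151.812°)/2 = +110.050° + 75.906° = +185.956°.
Normalise into (−180°, 180°]: -174.044°.
(The naïve average (+110.050 + -98.138)/2 = 5.956° is on the wrong side of the globe.)

-174.044°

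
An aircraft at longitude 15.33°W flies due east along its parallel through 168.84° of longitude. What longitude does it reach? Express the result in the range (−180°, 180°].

Start at -15.33°; shift +168.84° → +153.51°.
+153.51° already lies in (−180°, 180°].

153.51°E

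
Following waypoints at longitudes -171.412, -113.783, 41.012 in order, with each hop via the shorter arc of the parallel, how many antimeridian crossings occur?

0

Leg 1: -171.412° → -113.783°, shortest Δλ = 57.629° (east) — does not cross 180°.
Leg 2: -113.783° → +41.012°, shortest Δλ = 154.795° (east) — does not cross 180°.
Total crossings: 0.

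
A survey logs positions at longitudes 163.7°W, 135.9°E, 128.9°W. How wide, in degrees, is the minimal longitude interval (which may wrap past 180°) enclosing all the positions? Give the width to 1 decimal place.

Sort the longitudes: -163.7°, -128.9°, +135.9°.
Eastward gaps between consecutive values (wrapping around): 34.8°, 264.8°, 60.4°.
Largest gap = 264.8° ⇒ minimal covering band is its complement: 360° − 264.8° = 95.2°.
Band runs from +135.9° eastward to -128.9°, crossing the antimeridian.

95.2°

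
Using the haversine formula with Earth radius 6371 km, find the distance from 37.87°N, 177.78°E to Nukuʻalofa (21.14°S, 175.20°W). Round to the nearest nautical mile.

3565 nmi

Δλ = -175.20 − 177.78 = -352.98°; wrapped into (−180°, 180°]: 7.02°.
Δφ = -21.14 − 37.87 = -59.01°.
a = sin²(Δφ/2) + cos φ₁ · cos φ₂ · sin²(Δλ/2) = 0.245316.
c = 2·atan2(√a, √(1−a)) = 1.03634 rad → d = 6371·c ≈ 6602.55 km ≈ 3565.09 nmi.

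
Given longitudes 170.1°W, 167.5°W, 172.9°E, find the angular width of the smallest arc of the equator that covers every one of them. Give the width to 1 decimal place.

19.6°

Sort the longitudes: -170.1°, -167.5°, +172.9°.
Eastward gaps between consecutive values (wrapping around): 2.6°, 340.4°, 17.0°.
Largest gap = 340.4° ⇒ minimal covering band is its complement: 360° − 340.4° = 19.6°.
Band runs from +172.9° eastward to -167.5°, crossing the antimeridian.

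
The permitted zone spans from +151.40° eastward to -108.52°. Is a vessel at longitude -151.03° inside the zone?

Yes

Band width going east from +151.40° to -108.52°: ((-108.52 − 151.40) mod 360) = 100.08°.
Offset of -151.03° east of the west edge: ((-151.03 − 151.40) mod 360) = 57.57°.
57.57° ≤ 100.08° ⇒ inside.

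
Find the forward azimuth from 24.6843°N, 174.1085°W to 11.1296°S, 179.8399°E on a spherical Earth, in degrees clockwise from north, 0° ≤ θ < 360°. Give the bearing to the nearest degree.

190°

Δλ = 179.8399 − -174.1085 = 353.9484°; wrapped into (−180°, 180°]: -6.0516°.
θ = atan2( sin Δλ · cos φ₂ , cos φ₁ · sin φ₂ − sin φ₁ · cos φ₂ · cos Δλ )
  = atan2(-0.10344, -0.58287) = -169.937° → normalised to [0°, 360°): 190.063°.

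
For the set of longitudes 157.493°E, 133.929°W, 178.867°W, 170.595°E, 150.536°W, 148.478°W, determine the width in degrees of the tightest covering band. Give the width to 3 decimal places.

68.578°

Sort the longitudes: -178.867°, -150.536°, -148.478°, -133.929°, +157.493°, +170.595°.
Eastward gaps between consecutive values (wrapping around): 28.331°, 2.058°, 14.549°, 291.422°, 13.102°, 10.538°.
Largest gap = 291.422° ⇒ minimal covering band is its complement: 360° − 291.422° = 68.578°.
Band runs from +157.493° eastward to -133.929°, crossing the antimeridian.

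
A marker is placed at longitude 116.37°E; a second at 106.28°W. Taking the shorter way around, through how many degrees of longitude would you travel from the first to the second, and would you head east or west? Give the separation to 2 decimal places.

Raw difference: -106.28 − 116.37 = -222.65°.
Normalise into (−180°, 180°]: -222.65° + 360° = 137.35°.
Positive ⇒ the second point lies to the east; separation 137.35°.

137.35° east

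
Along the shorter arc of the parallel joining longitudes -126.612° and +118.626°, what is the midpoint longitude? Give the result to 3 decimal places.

Signed shortest Δλ from -126.612° to +118.626° is -114.762°.
Midpoint longitude = -126.612° + (-114.762°)/2 = -126.612° − 57.381° = -183.993°.
Normalise into (−180°, 180°]: +176.007°.
(The naïve average (-126.612 + +118.626)/2 = -3.993° is on the wrong side of the globe.)

+176.007°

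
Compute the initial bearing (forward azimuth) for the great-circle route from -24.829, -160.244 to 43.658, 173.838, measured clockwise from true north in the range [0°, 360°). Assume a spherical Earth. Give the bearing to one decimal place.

Δλ = 173.838 − -160.244 = 334.082°; wrapped into (−180°, 180°]: -25.918°.
θ = atan2( sin Δλ · cos φ₂ , cos φ₁ · sin φ₂ − sin φ₁ · cos φ₂ · cos Δλ )
  = atan2(-0.31622, 0.89978) = -19.364° → normalised to [0°, 360°): 340.636°.

340.6°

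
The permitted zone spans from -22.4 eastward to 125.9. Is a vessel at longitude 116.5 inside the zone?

Yes

Band width going east from -22.4° to +125.9°: ((125.9 − -22.4) mod 360) = 148.3°.
Offset of +116.5° east of the west edge: ((116.5 − -22.4) mod 360) = 138.9°.
138.9° ≤ 148.3° ⇒ inside.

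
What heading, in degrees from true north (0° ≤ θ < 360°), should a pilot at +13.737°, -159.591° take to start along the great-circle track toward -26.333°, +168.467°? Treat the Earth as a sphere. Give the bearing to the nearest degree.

218°

Δλ = 168.467 − -159.591 = 328.058°; wrapped into (−180°, 180°]: -31.942°.
θ = atan2( sin Δλ · cos φ₂ , cos φ₁ · sin φ₂ − sin φ₁ · cos φ₂ · cos Δλ )
  = atan2(-0.47416, -0.61150) = -142.210° → normalised to [0°, 360°): 217.790°.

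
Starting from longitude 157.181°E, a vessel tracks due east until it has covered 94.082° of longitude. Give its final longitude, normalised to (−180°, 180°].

Start at +157.181°; shift +94.082° → +251.263°.
+251.263° lies outside (−180°, 180°]; subtract 360° → -108.737°.

108.737°W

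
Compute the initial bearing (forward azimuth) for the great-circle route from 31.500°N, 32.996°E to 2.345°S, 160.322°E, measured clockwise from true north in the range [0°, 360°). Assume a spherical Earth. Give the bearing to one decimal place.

70.5°

Δλ = 160.322 − 32.996 = 127.326°.
θ = atan2( sin Δλ · cos φ₂ , cos φ₁ · sin φ₂ − sin φ₁ · cos φ₂ · cos Δλ )
  = atan2(0.79453, 0.28166) = 70.480° → normalised to [0°, 360°): 70.480°.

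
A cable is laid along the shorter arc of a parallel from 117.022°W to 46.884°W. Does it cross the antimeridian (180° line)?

Signed shortest Δλ = ((-46.884 − -117.022 + 180) mod 360) − 180 = 70.138°.
Going east by 70.138° from -117.022° reaches -46.884° without touching 180°.

No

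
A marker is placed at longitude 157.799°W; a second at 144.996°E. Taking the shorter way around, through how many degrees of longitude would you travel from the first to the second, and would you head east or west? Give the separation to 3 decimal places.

Raw difference: 144.996 − -157.799 = 302.795°.
Normalise into (−180°, 180°]: 302.795° − 360° = -57.205°.
Negative ⇒ the second point lies to the west; separation 57.205°.

57.205° west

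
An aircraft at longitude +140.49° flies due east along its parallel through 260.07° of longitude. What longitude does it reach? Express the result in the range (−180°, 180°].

+40.56°

Start at +140.49°; shift +260.07° → +400.56°.
+400.56° lies outside (−180°, 180°]; subtract 360° → +40.56°.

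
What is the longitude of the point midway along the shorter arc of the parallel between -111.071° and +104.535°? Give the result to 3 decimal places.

+176.732°

Signed shortest Δλ from -111.071° to +104.535° is -144.394°.
Midpoint longitude = -111.071° + (-144.394°)/2 = -111.071° − 72.197° = -183.268°.
Normalise into (−180°, 180°]: +176.732°.
(The naïve average (-111.071 + +104.535)/2 = -3.268° is on the wrong side of the globe.)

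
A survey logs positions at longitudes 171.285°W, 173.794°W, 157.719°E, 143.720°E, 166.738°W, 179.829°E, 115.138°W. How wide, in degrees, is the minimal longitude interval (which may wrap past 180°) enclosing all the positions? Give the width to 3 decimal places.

101.142°

Sort the longitudes: -173.794°, -171.285°, -166.738°, -115.138°, +143.720°, +157.719°, +179.829°.
Eastward gaps between consecutive values (wrapping around): 2.509°, 4.547°, 51.600°, 258.858°, 13.999°, 22.110°, 6.377°.
Largest gap = 258.858° ⇒ minimal covering band is its complement: 360° − 258.858° = 101.142°.
Band runs from +143.720° eastward to -115.138°, crossing the antimeridian.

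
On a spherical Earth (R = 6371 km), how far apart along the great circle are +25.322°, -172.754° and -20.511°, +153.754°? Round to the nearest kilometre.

6250 km

Δλ = 153.754 − -172.754 = 326.508°; wrapped into (−180°, 180°]: -33.492°.
Δφ = -20.511 − 25.322 = -45.833°.
a = sin²(Δφ/2) + cos φ₁ · cos φ₂ · sin²(Δλ/2) = 0.221909.
c = 2·atan2(√a, √(1−a)) = 0.98101 rad → d = 6371·c ≈ 6250.02 km.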